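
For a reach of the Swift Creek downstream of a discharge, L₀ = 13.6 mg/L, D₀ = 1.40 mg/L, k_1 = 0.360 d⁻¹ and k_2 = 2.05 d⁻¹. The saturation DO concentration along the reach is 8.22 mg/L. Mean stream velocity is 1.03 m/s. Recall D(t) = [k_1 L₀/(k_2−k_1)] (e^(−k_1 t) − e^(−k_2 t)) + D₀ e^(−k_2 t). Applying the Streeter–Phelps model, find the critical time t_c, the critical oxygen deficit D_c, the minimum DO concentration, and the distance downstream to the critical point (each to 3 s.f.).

t_c = [1/(k_2−k_1)] ln[(k_2/k_1)(1 − D₀(k_2−k_1)/(k_1 L₀))]
= [1/(2.05−0.360)] ln[(2.05/0.360)(1 − 1.40×1.690/(0.360×13.6))]
= (1/1.690) ln[5.694 × 0.5167] = 0.5917 × ln(2.943) = 0.5917 × 1.079 = 0.6386 d.
L(t_c) = L₀ e^(−k_1 t_c) = 13.6 × 0.7946 = 10.81 mg/L, and at the critical point k_2 D_c = k_1 L, so D_c = (0.360/2.05) × 10.81 = 1.898 mg/L.
Minimum DO = C_s − D_c = 8.22 − 1.898 = 6.322 mg/L.
x_c = v t_c = 1.03 m/s × 0.6386 d × 86400 s/d = 56830 m ≈ 56.8 km.

t_c ≈ 0.639 d; D_c ≈ 1.90 mg/L; min DO ≈ 6.32 mg/L; x_c ≈ 56.8 km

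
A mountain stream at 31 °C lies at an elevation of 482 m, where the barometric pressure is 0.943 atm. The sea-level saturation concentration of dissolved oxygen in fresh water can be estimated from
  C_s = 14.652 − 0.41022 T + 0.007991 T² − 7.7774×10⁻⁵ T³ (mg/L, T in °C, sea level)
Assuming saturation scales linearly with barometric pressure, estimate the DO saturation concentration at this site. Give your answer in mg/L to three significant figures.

C_s ≈ 6.88 mg/L

At sea level: C_s = 14.652 − 0.41022×31 + 0.007991×31² − 7.7774×10⁻⁵×31³ = 7.298 mg/L.
Pressure correction: C_s' = 7.298 × 0.943 = 6.882 mg/L.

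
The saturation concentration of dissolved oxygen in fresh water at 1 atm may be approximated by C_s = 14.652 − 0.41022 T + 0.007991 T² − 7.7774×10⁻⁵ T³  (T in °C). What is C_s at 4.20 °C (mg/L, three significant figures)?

C_s ≈ 13.1 mg/L

C_s = 14.652 − 0.41022×4.20 + 0.007991×4.20² − 7.7774×10⁻⁵×4.20³ = 13.06 mg/L.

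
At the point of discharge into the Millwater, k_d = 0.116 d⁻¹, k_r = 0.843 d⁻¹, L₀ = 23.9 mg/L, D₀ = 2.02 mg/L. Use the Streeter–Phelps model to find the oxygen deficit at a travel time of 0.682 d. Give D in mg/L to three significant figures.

D ≈ 2.51 mg/L

k_d L₀/(k_r−k_d) = 0.116×23.9/(0.843−0.116) = 2.772/0.7270 = 3.813 mg/L.
e^(−k_d t) = e^(−0.116×0.6820) = 0.9239; e^(−k_r t) = e^(−0.843×0.6820) = 0.5627.
D = 3.813 × (0.9239 − 0.5627) + 2.02 × 0.5627 = 1.377 + 1.137 = 2.514 mg/L.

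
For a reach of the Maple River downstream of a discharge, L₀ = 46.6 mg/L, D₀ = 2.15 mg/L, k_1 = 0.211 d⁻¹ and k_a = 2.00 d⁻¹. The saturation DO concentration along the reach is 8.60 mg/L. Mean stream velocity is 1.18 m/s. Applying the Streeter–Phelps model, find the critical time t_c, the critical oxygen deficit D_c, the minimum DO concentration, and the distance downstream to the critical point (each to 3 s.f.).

At the critical point dD/dt = 0, so k_1 L₀ e^(−k_1 t) = k_a D. Substituting D(t) from the Streeter–Phelps equation and solving for t gives
t_c = ln[(k_a/k_1)(1 − D₀(k_a−k_1)/(k_1 L₀))] / (k_a−k_1).
Here k_a−k_1 = 1.789 d⁻¹ and 1 − D₀(k_a−k_1)/(k_1 L₀) = 1 − 2.15×1.789/(0.211×46.6) = 0.6088, so
t_c = ln(9.479 × 0.6088) / 1.789 = 1.753 / 1.789 = 0.9798 d.
D_c = (k_1/k_a) L₀ e^(−k_1 t_c) = (0.211/2.00) × 46.6 × e^(−0.211×0.9798) = 0.1055 × 46.6 × 0.8132 = 3.998 mg/L.
Minimum DO = C_s − D_c = 8.60 − 3.998 = 4.602 mg/L.
x_c = v t_c = 1.18 m/s × 0.9798 d × 86400 s/d = 99890 m ≈ 99.9 km.

t_c ≈ 0.980 d; D_c ≈ 4.00 mg/L; min DO ≈ 4.60 mg/L; x_c ≈ 99.9 km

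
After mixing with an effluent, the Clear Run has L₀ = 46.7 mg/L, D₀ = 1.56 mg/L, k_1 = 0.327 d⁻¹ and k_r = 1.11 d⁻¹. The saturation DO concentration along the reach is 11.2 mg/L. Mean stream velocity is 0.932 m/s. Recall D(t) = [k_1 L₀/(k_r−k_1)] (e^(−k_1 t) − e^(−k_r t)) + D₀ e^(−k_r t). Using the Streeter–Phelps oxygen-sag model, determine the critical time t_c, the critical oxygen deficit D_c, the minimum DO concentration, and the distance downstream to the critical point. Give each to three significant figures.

t_c ≈ 1.45 d; D_c ≈ 8.55 mg/L; min DO ≈ 2.65 mg/L; x_c ≈ 117 km

t_c = [1/(k_r−k_1)] ln[(k_r/k_1)(1 − D₀(k_r−k_1)/(k_1 L₀))]
= [1/(1.11−0.327)] ln[(1.11/0.327)(1 − 1.56×0.7830/(0.327×46.7))]
= (1/0.7830) ln[3.394 × 0.9200] = 1.277 × ln(3.123) = 1.277 × 1.139 = 1.454 d.
D_c = (k_1/k_r) L₀ e^(−k_1 t_c) = (0.327/1.11) × 46.7 × e^(−0.327×1.454) = 0.2946 × 46.7 × 0.6215 = 8.551 mg/L.
Minimum DO = C_s − D_c = 11.2 − 8.551 = 2.649 mg/L.
x_c = v t_c = 0.932 m/s × 1.454 d × 86400 s/d = 117100 m ≈ 117 km.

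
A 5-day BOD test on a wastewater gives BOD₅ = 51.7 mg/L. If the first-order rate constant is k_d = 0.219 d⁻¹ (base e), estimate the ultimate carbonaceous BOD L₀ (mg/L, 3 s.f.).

L₀ ≈ 77.7 mg/L

BOD₅ = L₀(1 − e^(−5k_d)) ⇒ L₀ = BOD₅ / (1 − e^(−5×0.219))
= 51.7 / (1 − 0.3345) = 51.7 / 0.6655 = 77.69 mg/L.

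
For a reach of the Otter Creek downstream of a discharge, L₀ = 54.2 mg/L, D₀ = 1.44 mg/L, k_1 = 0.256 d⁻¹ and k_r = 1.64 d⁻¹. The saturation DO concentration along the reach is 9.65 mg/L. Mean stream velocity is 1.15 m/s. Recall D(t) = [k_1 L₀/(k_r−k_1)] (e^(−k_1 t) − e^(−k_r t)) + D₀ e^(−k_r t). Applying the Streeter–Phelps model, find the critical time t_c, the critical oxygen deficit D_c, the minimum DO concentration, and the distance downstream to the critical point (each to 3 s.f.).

t_c ≈ 1.23 d; D_c ≈ 6.18 mg/L; min DO ≈ 3.47 mg/L; x_c ≈ 122 km

With k_r/k_1 = 6.406 and 1 − D₀(k_r−k_1)/(k_1 L₀) = 0.8564,
t_c = ln(6.406 × 0.8564) / (1.64 − 0.256) = ln(5.486) / 1.384 = 1.702/1.384 = 1.230 d.
L(t_c) = L₀ e^(−k_1 t_c) = 54.2 × 0.7299 = 39.56 mg/L, and at the critical point k_r D_c = k_1 L, so D_c = (0.256/1.64) × 39.56 = 6.175 mg/L.
Minimum DO = C_s − D_c = 9.65 − 6.175 = 3.475 mg/L.
x_c = v t_c = 1.15 m/s × 1.230 d × 86400 s/d = 122200 m ≈ 122 km.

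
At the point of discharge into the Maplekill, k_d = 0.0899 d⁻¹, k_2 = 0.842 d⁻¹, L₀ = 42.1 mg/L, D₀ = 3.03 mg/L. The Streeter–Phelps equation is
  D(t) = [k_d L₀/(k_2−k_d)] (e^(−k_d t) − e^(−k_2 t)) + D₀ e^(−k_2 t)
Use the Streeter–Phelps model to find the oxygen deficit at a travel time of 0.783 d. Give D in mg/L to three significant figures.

D ≈ 3.65 mg/L

k_d L₀/(k_2−k_d) = 0.0899×42.1/(0.842−0.0899) = 3.785/0.7521 = 5.032 mg/L.
e^(−k_d t) = e^(−0.0899×0.7830) = 0.9320; e^(−k_2 t) = e^(−0.842×0.7830) = 0.5172.
D = 5.032 × (0.9320 − 0.5172) + 3.03 × 0.5172 = 2.087 + 1.567 = 3.655 mg/L.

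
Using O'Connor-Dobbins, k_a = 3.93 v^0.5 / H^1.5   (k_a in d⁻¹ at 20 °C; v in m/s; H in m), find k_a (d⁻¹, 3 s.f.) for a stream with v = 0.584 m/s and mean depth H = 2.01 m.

k_a = 3.93 × 0.584^0.5 / 2.01^1.5 = 3.93 × 0.7642 / 2.850 = 1.054 d⁻¹.

k_a ≈ 1.05 d⁻¹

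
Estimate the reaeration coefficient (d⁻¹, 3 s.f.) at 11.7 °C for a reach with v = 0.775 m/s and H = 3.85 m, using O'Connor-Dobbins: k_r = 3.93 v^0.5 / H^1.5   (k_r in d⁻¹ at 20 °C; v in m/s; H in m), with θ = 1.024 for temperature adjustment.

k_r ≈ 0.376 d⁻¹

k_r(20) = 3.93 × 0.775^0.5 / 3.85^1.5 = 3.93 × 0.8803 / 7.554 = 0.4580 d⁻¹.
k_r(11.7) = 0.4580 × 1.024^(11.7−20) = 0.4580 × 0.8213 = 0.3762 d⁻¹.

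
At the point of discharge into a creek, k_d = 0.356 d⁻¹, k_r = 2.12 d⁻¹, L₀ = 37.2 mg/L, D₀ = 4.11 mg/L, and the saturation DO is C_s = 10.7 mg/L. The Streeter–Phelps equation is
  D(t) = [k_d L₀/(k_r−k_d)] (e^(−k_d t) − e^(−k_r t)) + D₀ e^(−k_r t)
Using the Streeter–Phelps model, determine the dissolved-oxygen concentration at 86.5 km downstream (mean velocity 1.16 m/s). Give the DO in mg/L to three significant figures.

DO ≈ 5.72 mg/L

Travel time t = x/v = 86.5 km / (1.16 m/s) = 86500 m / 1.16 m/s = 74570 s = 0.8631 d.
k_d L₀/(k_r−k_d) = 0.356×37.2/(2.12−0.356) = 13.24/1.764 = 7.507 mg/L.
e^(−k_d t) = e^(−0.356×0.8631) = 0.7355; e^(−k_r t) = e^(−2.12×0.8631) = 0.1605.
D = 7.507 × (0.7355 − 0.1605) + 4.11 × 0.1605 = 4.317 + 0.6595 = 4.976 mg/L.
DO = C_s − D = 10.7 − 4.976 = 5.724 mg/L.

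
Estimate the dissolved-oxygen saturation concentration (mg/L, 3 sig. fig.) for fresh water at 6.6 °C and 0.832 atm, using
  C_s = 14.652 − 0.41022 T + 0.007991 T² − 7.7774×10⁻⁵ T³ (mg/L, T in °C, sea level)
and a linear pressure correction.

At sea level: C_s = 14.652 − 0.41022×6.6 + 0.007991×6.6² − 7.7774×10⁻⁵×6.6³ = 12.27 mg/L.
Pressure correction: C_s' = 12.27 × 0.832 = 10.21 mg/L.

C_s ≈ 10.2 mg/L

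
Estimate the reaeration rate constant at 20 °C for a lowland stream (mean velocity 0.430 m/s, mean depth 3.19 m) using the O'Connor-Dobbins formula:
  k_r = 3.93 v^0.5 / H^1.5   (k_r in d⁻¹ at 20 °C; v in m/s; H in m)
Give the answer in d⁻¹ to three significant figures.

k_r = 3.93 × 0.430^0.5 / 3.19^1.5 = 3.93 × 0.6557 / 5.698 = 0.4523 d⁻¹.

k_r ≈ 0.452 d⁻¹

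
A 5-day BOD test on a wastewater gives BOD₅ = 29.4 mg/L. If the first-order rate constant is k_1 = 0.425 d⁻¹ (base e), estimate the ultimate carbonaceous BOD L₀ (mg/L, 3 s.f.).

BOD₅ = L₀(1 − e^(−5k_1)) ⇒ L₀ = BOD₅ / (1 − e^(−5×0.425))
= 29.4 / (1 − 0.1194) = 29.4 / 0.8806 = 33.39 mg/L.

L₀ ≈ 33.4 mg/L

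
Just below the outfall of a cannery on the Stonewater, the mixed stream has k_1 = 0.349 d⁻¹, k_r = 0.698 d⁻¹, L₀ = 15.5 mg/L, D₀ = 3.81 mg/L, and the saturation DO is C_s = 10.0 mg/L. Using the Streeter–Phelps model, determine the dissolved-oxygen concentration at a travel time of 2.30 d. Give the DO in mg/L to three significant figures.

DO ≈ 5.40 mg/L

k_1 L₀/(k_r−k_1) = 0.349×15.5/(0.698−0.349) = 5.409/0.3490 = 15.50 mg/L.
e^(−k_1 t) = e^(−0.349×2.300) = 0.4481; e^(−k_r t) = e^(−0.698×2.300) = 0.2008.
D = 15.50 × (0.4481 − 0.2008) + 3.81 × 0.2008 = 3.833 + 0.7651 = 4.598 mg/L.
DO = C_s − D = 10.0 − 4.598 = 5.402 mg/L.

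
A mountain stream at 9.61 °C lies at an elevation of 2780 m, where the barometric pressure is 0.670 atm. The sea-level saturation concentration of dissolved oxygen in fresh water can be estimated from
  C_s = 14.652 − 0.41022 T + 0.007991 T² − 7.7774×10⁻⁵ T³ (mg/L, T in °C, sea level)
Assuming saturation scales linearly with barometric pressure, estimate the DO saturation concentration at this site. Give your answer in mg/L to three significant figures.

At sea level: C_s = 14.652 − 0.41022×9.61 + 0.007991×9.61² − 7.7774×10⁻⁵×9.61³ = 11.38 mg/L.
Pressure correction: C_s' = 11.38 × 0.670 = 7.624 mg/L.

C_s ≈ 7.62 mg/L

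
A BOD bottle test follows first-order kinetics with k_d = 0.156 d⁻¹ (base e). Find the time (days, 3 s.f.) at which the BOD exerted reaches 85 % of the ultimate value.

t ≈ 12.2 d

y/L₀ = 1 − e^(−k_d t) = 0.85 ⇒ e^(−k_d t) = 0.150
t = −ln(0.150) / 0.156 = 1.897 / 0.156 = 12.16 d.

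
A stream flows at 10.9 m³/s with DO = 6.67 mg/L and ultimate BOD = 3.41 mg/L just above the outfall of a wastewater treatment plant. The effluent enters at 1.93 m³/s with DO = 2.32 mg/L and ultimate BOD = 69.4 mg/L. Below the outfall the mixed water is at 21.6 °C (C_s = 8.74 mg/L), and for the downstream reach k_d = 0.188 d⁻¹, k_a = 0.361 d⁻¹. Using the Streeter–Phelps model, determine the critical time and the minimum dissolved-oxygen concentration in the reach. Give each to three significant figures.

Mixed DO = (10.9×6.67 + 1.93×2.32)/(10.9+1.93) = 77.18/12.83 = 6.016 mg/L.
Mixed L₀ = (10.9×3.41 + 1.93×69.4)/(12.83) = 171.1/12.83 = 13.34 mg/L.
Initial deficit D₀ = C_s − DO₀ = 8.74 − 6.016 = 2.724 mg/L.
t_c = (1/0.1730) ln[(0.361/0.188)(1 − 2.724×0.1730/(0.188×13.34))] = 5.780 × ln(1.559) = 2.568 d.
D_c = (0.188/0.361) × 13.34 × e^(−0.188×2.568) = 0.5208 × 13.34 × 0.6171 = 4.286 mg/L.
Minimum DO = 8.74 − 4.286 = 4.454 mg/L.

t_c ≈ 2.57 d; minimum DO ≈ 4.45 mg/L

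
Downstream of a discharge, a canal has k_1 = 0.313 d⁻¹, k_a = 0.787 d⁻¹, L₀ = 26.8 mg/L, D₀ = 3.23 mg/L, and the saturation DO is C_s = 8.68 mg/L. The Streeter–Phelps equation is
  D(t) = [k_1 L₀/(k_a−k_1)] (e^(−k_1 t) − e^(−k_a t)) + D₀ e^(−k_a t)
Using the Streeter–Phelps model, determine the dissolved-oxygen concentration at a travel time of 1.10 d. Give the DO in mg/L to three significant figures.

DO ≈ 2.22 mg/L

k_1 L₀/(k_a−k_1) = 0.313×26.8/(0.787−0.313) = 8.388/0.4740 = 17.70 mg/L.
e^(−k_1 t) = e^(−0.313×1.100) = 0.7087; e^(−k_a t) = e^(−0.787×1.100) = 0.4208.
D = 17.70 × (0.7087 − 0.4208) + 3.23 × 0.4208 = 5.096 + 1.359 = 6.455 mg/L.
DO = C_s − D = 8.68 − 6.455 = 2.225 mg/L.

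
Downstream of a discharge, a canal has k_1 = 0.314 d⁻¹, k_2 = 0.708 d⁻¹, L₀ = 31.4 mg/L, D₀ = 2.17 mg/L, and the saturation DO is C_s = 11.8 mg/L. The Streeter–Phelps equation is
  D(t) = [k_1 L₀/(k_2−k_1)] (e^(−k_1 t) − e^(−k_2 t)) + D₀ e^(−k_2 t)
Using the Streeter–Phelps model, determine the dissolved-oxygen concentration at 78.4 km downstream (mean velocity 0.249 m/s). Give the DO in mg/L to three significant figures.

Travel time t = x/v = 78.4 km / (0.249 m/s) = 78400 m / 0.249 m/s = 314900 s = 3.644 d.
k_1 L₀/(k_2−k_1) = 0.314×31.4/(0.708−0.314) = 9.860/0.3940 = 25.02 mg/L.
e^(−k_1 t) = e^(−0.314×3.644) = 0.3185; e^(−k_2 t) = e^(−0.708×3.644) = 0.07577.
D = 25.02 × (0.3185 − 0.07577) + 2.17 × 0.07577 = 6.073 + 0.1644 = 6.237 mg/L.
DO = C_s − D = 11.8 − 6.237 = 5.563 mg/L.

DO ≈ 5.56 mg/L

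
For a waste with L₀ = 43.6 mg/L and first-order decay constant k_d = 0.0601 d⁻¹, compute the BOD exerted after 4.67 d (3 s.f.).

y ≈ 10.7 mg/L

y_t = L₀(1 − e^(−k_d t)) = 43.6 × (1 − e^(−0.0601×4.67))
= 43.6 × (1 − 0.7553) = 43.6 × 0.2447 = 10.67 mg/L.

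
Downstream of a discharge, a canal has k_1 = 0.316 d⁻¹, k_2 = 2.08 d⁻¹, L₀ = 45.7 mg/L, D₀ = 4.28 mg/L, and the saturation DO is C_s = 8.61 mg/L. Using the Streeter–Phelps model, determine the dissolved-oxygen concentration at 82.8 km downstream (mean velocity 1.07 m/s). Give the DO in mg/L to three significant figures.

Travel time t = x/v = 82.8 km / (1.07 m/s) = 82800 m / 1.07 m/s = 77380 s = 0.8956 d.
k_1 L₀/(k_2−k_1) = 0.316×45.7/(2.08−0.316) = 14.44/1.764 = 8.187 mg/L.
e^(−k_1 t) = e^(−0.316×0.8956) = 0.7535; e^(−k_2 t) = e^(−2.08×0.8956) = 0.1552.
D = 8.187 × (0.7535 − 0.1552) + 4.28 × 0.1552 = 4.898 + 0.6643 = 5.562 mg/L.
DO = C_s − D = 8.61 − 5.562 = 3.048 mg/L.

DO ≈ 3.05 mg/L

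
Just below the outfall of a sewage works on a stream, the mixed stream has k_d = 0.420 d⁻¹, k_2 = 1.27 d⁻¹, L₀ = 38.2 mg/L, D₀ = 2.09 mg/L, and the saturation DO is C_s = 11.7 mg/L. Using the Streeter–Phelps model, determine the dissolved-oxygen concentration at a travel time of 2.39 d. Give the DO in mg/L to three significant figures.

DO ≈ 5.59 mg/L

k_d L₀/(k_2−k_d) = 0.420×38.2/(1.27−0.420) = 16.04/0.8500 = 18.88 mg/L.
e^(−k_d t) = e^(−0.420×2.390) = 0.3665; e^(−k_2 t) = e^(−1.27×2.390) = 0.04806.
D = 18.88 × (0.3665 − 0.04806) + 2.09 × 0.04806 = 6.010 + 0.1004 = 6.111 mg/L.
DO = C_s − D = 11.7 − 6.111 = 5.589 mg/L.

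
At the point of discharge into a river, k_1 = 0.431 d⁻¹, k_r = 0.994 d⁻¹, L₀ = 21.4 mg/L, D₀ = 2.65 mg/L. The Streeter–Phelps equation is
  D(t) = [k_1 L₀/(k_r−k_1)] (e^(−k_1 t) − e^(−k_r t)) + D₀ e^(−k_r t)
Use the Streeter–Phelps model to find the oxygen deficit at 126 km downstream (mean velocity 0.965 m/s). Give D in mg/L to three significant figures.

D ≈ 5.48 mg/L

Travel time t = x/v = 126 km / (0.965 m/s) = 126000 m / 0.965 m/s = 130600 s = 1.511 d.
k_1 L₀/(k_r−k_1) = 0.431×21.4/(0.994−0.431) = 9.223/0.5630 = 16.38 mg/L.
e^(−k_1 t) = e^(−0.431×1.511) = 0.5213; e^(−k_r t) = e^(−0.994×1.511) = 0.2226.
D = 16.38 × (0.5213 − 0.2226) + 2.65 × 0.2226 = 4.893 + 0.5900 = 5.483 mg/L.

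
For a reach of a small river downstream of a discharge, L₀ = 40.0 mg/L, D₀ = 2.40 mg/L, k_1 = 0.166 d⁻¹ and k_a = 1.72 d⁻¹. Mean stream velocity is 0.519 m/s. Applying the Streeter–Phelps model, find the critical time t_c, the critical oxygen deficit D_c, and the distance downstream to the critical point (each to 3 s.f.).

t_c ≈ 0.974 d; D_c ≈ 3.28 mg/L; x_c ≈ 43.7 km

With k_a/k_1 = 10.36 and 1 − D₀(k_a−k_1)/(k_1 L₀) = 0.4383,
t_c = ln(10.36 × 0.4383) / (1.72 − 0.166) = ln(4.542) / 1.554 = 1.513/1.554 = 0.9738 d.
D_c = (k_1/k_a) L₀ e^(−k_1 t_c) = (0.166/1.72) × 40.0 × e^(−0.166×0.9738) = 0.09651 × 40.0 × 0.8507 = 3.284 mg/L.
x_c = v t_c = 0.519 m/s × 0.9738 d × 86400 s/d = 43670 m ≈ 43.7 km.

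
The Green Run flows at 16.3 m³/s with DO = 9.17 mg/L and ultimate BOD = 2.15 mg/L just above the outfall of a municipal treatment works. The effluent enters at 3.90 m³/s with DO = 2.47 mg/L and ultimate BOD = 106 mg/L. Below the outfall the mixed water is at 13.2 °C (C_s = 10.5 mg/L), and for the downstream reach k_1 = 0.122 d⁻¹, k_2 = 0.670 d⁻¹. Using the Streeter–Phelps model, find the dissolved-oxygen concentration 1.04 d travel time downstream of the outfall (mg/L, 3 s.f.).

Mixed DO = (16.3×9.17 + 3.90×2.47)/(16.3+3.90) = 159.1/20.20 = 7.876 mg/L.
Mixed L₀ = (16.3×2.15 + 3.90×106)/(20.20) = 448.4/20.20 = 22.20 mg/L.
Initial deficit D₀ = C_s − DO₀ = 10.5 − 7.876 = 2.624 mg/L.
D(1.04) = [0.122×22.20/(0.670−0.122)](e^(−0.122×1.04) − e^(−0.670×1.04)) + 2.624 e^(−0.670×1.04)
= 4.942 × (0.8808 − 0.4982) + 2.624 × 0.4982 = 3.198 mg/L.
DO = 10.5 − 3.198 = 7.302 mg/L.

DO ≈ 7.30 mg/L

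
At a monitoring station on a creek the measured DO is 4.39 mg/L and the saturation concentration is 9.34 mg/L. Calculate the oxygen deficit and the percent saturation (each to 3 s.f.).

D = C_s − C = 9.34 − 4.39 = 4.95 mg/L.
% saturation = 4.39/9.34 × 100 = 47.0 %.

D ≈ 4.95 mg/L; 47.0 % saturation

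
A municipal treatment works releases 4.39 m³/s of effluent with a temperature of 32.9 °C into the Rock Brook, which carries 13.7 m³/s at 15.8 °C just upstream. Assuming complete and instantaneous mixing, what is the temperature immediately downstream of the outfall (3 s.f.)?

Flow-weighted mixing: C = (Q_r C_r + Q_w C_w)/(Q_r + Q_w)
= (13.7×15.8 + 4.39×32.9)/(13.7 + 4.39) = 360.9/18.09 = 19.95 °C.

19.9 °C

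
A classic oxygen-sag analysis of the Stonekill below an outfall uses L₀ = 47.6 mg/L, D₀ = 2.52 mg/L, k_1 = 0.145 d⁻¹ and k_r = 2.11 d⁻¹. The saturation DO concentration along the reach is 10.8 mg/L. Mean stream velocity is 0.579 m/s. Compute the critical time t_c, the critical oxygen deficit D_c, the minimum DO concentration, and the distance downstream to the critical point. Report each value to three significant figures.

At the critical point dD/dt = 0, so k_1 L₀ e^(−k_1 t) = k_r D. Substituting D(t) from the Streeter–Phelps equation and solving for t gives
t_c = ln[(k_r/k_1)(1 − D₀(k_r−k_1)/(k_1 L₀))] / (k_r−k_1).
Here k_r−k_1 = 1.965 d⁻¹ and 1 − D₀(k_r−k_1)/(k_1 L₀) = 1 − 2.52×1.965/(0.145×47.6) = 0.2826, so
t_c = ln(14.55 × 0.2826) / 1.965 = 1.414 / 1.965 = 0.7195 d.
L(t_c) = L₀ e^(−k_1 t_c) = 47.6 × 0.9009 = 42.88 mg/L, and at the critical point k_r D_c = k_1 L, so D_c = (0.145/2.11) × 42.88 = 2.947 mg/L.
Minimum DO = C_s − D_c = 10.8 − 2.947 = 7.853 mg/L.
x_c = v t_c = 0.579 m/s × 0.7195 d × 86400 s/d = 35990 m ≈ 36.0 km.

t_c ≈ 0.720 d; D_c ≈ 2.95 mg/L; min DO ≈ 7.85 mg/L; x_c ≈ 36.0 km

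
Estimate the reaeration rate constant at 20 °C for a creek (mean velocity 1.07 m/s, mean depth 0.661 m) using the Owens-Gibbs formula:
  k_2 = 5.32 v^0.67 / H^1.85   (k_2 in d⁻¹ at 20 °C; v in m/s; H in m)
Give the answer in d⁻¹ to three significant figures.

k_2 = 5.32 × 1.07^0.67 / 0.661^1.85 = 5.32 × 1.046 / 0.4649 = 11.97 d⁻¹.

k_2 ≈ 12.0 d⁻¹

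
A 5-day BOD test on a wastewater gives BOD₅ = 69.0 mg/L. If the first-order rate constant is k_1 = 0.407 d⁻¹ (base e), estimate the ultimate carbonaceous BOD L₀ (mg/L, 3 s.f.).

L₀ ≈ 79.4 mg/L

BOD₅ = L₀(1 − e^(−5k_1)) ⇒ L₀ = BOD₅ / (1 − e^(−5×0.407))
= 69.0 / (1 − 0.1307) = 69.0 / 0.8693 = 79.37 mg/L.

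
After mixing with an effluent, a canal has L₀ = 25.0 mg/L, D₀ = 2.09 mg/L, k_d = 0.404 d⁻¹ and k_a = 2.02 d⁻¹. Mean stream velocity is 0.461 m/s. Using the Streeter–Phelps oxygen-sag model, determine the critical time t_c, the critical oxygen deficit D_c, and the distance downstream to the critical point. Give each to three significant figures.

t_c ≈ 0.744 d; D_c ≈ 3.70 mg/L; x_c ≈ 29.6 km

With k_a/k_d = 5.000 and 1 − D₀(k_a−k_d)/(k_d L₀) = 0.6656,
t_c = ln(5.000 × 0.6656) / (2.02 − 0.404) = ln(3.328) / 1.616 = 1.202/1.616 = 0.7440 d.
D_c = (k_d/k_a) L₀ e^(−k_d t_c) = (0.404/2.02) × 25.0 × e^(−0.404×0.7440) = 0.2000 × 25.0 × 0.7404 = 3.702 mg/L.
x_c = v t_c = 0.461 m/s × 0.7440 d × 86400 s/d = 29640 m ≈ 29.6 km.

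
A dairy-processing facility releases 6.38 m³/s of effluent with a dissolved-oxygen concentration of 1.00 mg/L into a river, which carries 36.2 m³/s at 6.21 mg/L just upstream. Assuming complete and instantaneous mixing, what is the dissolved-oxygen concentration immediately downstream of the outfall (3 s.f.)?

5.43 mg/L

Flow-weighted mixing: C = (Q_r C_r + Q_w C_w)/(Q_r + Q_w)
= (36.2×6.21 + 6.38×1.00)/(36.2 + 6.38) = 231.2/42.58 = 5.429 mg/L.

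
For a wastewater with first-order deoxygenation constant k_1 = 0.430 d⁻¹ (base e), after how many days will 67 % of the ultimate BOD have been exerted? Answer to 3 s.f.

y/L₀ = 1 − e^(−k_1 t) = 0.67 ⇒ e^(−k_1 t) = 0.330
t = −ln(0.330) / 0.430 = 1.109 / 0.430 = 2.578 d.

t ≈ 2.58 d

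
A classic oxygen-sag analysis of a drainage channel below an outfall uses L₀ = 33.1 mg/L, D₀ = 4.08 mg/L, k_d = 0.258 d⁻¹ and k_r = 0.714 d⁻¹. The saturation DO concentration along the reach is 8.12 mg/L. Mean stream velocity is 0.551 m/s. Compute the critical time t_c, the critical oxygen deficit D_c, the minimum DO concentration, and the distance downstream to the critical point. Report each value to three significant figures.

At the critical point dD/dt = 0, so k_d L₀ e^(−k_d t) = k_r D. Substituting D(t) from the Streeter–Phelps equation and solving for t gives
t_c = ln[(k_r/k_d)(1 − D₀(k_r−k_d)/(k_d L₀))] / (k_r−k_d).
Here k_r−k_d = 0.4560 d⁻¹ and 1 − D₀(k_r−k_d)/(k_d L₀) = 1 − 4.08×0.4560/(0.258×33.1) = 0.7821, so
t_c = ln(2.767 × 0.7821) / 0.4560 = 0.7722 / 0.4560 = 1.693 d.
L(t_c) = L₀ e^(−k_d t_c) = 33.1 × 0.6460 = 21.38 mg/L, and at the critical point k_r D_c = k_d L, so D_c = (0.258/0.714) × 21.38 = 7.727 mg/L.
Minimum DO = C_s − D_c = 8.12 − 7.727 = 0.3931 mg/L.
x_c = v t_c = 0.551 m/s × 1.693 d × 86400 s/d = 80620 m ≈ 80.6 km.

t_c ≈ 1.69 d; D_c ≈ 7.73 mg/L; min DO ≈ 0.393 mg/L; x_c ≈ 80.6 km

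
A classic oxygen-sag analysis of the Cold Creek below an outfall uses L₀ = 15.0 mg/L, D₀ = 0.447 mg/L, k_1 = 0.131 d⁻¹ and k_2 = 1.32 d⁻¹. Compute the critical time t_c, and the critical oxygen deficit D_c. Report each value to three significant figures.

t_c ≈ 1.68 d; D_c ≈ 1.19 mg/L

With k_2/k_1 = 10.08 and 1 − D₀(k_2−k_1)/(k_1 L₀) = 0.7295,
t_c = ln(10.08 × 0.7295) / (1.32 − 0.131) = ln(7.351) / 1.189 = 1.995/1.189 = 1.678 d.
L(t_c) = L₀ e^(−k_1 t_c) = 15.0 × 0.8027 = 12.04 mg/L, and at the critical point k_2 D_c = k_1 L, so D_c = (0.131/1.32) × 12.04 = 1.195 mg/L.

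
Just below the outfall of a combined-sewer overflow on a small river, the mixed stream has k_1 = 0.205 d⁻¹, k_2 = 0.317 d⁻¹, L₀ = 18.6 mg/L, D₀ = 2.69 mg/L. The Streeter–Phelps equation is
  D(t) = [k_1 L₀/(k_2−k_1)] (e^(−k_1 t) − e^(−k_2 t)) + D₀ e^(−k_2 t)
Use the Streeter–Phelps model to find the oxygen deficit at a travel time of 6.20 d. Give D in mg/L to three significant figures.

k_1 L₀/(k_2−k_1) = 0.205×18.6/(0.317−0.205) = 3.813/0.1120 = 34.04 mg/L.
e^(−k_1 t) = e^(−0.205×6.200) = 0.2806; e^(−k_2 t) = e^(−0.317×6.200) = 0.1401.
D = 34.04 × (0.2806 − 0.1401) + 2.69 × 0.1401 = 4.782 + 0.3769 = 5.158 mg/L.

D ≈ 5.16 mg/L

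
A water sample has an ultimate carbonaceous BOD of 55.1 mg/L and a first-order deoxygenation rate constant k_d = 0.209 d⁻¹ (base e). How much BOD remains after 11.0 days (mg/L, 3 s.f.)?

L_t = L₀ e^(−k_d t) = 55.1 × e^(−0.209×11.0) = 55.1 × 0.1004 = 5.530 mg/L.

L ≈ 5.53 mg/L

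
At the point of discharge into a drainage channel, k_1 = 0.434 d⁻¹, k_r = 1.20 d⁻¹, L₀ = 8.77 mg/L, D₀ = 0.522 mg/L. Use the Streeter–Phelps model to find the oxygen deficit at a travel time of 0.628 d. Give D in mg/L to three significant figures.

k_1 L₀/(k_r−k_1) = 0.434×8.77/(1.20−0.434) = 3.806/0.7660 = 4.969 mg/L.
e^(−k_1 t) = e^(−0.434×0.6280) = 0.7614; e^(−k_r t) = e^(−1.20×0.6280) = 0.4707.
D = 4.969 × (0.7614 − 0.4707) + 0.522 × 0.4707 = 1.445 + 0.2457 = 1.690 mg/L.

D ≈ 1.69 mg/L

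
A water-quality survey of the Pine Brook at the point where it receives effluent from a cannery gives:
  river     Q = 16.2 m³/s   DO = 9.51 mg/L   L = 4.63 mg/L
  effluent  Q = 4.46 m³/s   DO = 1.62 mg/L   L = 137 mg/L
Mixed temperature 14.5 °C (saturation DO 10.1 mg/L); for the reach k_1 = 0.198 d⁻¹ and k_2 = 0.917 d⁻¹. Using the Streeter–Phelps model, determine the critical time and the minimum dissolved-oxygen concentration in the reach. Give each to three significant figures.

t_c ≈ 1.73 d; minimum DO ≈ 5.01 mg/L

Mixed DO = (16.2×9.51 + 4.46×1.62)/(16.2+4.46) = 161.3/20.66 = 7.807 mg/L.
Mixed L₀ = (16.2×4.63 + 4.46×137)/(20.66) = 686.0/20.66 = 33.21 mg/L.
Initial deficit D₀ = C_s − DO₀ = 10.1 − 7.807 = 2.293 mg/L.
t_c = (1/0.7190) ln[(0.917/0.198)(1 − 2.293×0.7190/(0.198×33.21))] = 1.391 × ln(3.470) = 1.730 d.
D_c = (0.198/0.917) × 33.21 × e^(−0.198×1.730) = 0.2159 × 33.21 × 0.7099 = 5.090 mg/L.
Minimum DO = 10.1 − 5.090 = 5.010 mg/L.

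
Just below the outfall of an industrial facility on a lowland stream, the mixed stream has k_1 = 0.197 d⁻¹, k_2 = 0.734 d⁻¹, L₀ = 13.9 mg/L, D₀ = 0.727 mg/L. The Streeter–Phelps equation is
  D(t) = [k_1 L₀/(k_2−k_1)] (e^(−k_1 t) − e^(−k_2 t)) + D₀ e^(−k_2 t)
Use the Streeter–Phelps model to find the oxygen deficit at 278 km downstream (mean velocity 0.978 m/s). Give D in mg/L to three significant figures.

Travel time t = x/v = 278 km / (0.978 m/s) = 278000 m / 0.978 m/s = 284300 s = 3.290 d.
k_1 L₀/(k_2−k_1) = 0.197×13.9/(0.734−0.197) = 2.738/0.5370 = 5.099 mg/L.
e^(−k_1 t) = e^(−0.197×3.290) = 0.5230; e^(−k_2 t) = e^(−0.734×3.290) = 0.08938.
D = 5.099 × (0.5230 − 0.08938) + 0.727 × 0.08938 = 2.211 + 0.06498 = 2.276 mg/L.

D ≈ 2.28 mg/L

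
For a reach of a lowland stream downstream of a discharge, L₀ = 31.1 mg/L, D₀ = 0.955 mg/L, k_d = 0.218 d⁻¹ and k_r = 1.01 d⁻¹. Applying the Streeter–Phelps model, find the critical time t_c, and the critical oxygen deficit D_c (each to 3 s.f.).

At the critical point dD/dt = 0, so k_d L₀ e^(−k_d t) = k_r D. Substituting D(t) from the Streeter–Phelps equation and solving for t gives
t_c = ln[(k_r/k_d)(1 − D₀(k_r−k_d)/(k_d L₀))] / (k_r−k_d).
Here k_r−k_d = 0.7920 d⁻¹ and 1 − D₀(k_r−k_d)/(k_d L₀) = 1 − 0.955×0.7920/(0.218×31.1) = 0.8884, so
t_c = ln(4.633 × 0.8884) / 0.7920 = 1.415 / 0.7920 = 1.787 d.
L(t_c) = L₀ e^(−k_d t_c) = 31.1 × 0.6774 = 21.07 mg/L, and at the critical point k_r D_c = k_d L, so D_c = (0.218/1.01) × 21.07 = 4.547 mg/L.

t_c ≈ 1.79 d; D_c ≈ 4.55 mg/L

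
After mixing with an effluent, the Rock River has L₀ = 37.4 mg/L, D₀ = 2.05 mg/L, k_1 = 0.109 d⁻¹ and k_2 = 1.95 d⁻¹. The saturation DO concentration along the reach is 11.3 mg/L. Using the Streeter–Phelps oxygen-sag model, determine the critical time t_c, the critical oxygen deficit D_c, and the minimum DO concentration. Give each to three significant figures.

With k_2/k_1 = 17.89 and 1 − D₀(k_2−k_1)/(k_1 L₀) = 0.07422,
t_c = ln(17.89 × 0.07422) / (1.95 − 0.109) = ln(1.328) / 1.841 = 0.2835/1.841 = 0.1540 d.
L(t_c) = L₀ e^(−k_1 t_c) = 37.4 × 0.9834 = 36.78 mg/L, and at the critical point k_2 D_c = k_1 L, so D_c = (0.109/1.95) × 36.78 = 2.056 mg/L.
Minimum DO = C_s − D_c = 11.3 − 2.056 = 9.244 mg/L.

t_c ≈ 0.154 d; D_c ≈ 2.06 mg/L; min DO ≈ 9.24 mg/L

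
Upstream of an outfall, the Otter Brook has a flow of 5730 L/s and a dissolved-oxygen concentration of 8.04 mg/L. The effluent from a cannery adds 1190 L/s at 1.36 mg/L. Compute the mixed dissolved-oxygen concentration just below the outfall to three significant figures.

6.89 mg/L

Flow-weighted mixing: C = (Q_r C_r + Q_w C_w)/(Q_r + Q_w)
= (5730×8.04 + 1190×1.36)/(5730 + 1190) = 47690/6920 = 6.891 mg/L.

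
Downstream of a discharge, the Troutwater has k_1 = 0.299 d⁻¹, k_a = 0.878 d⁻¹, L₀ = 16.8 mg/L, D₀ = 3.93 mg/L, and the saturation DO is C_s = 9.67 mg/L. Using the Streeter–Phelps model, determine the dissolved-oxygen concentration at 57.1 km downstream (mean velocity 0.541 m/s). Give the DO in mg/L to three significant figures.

DO ≈ 5.27 mg/L

Travel time t = x/v = 57.1 km / (0.541 m/s) = 57100 m / 0.541 m/s = 105500 s = 1.222 d.
k_1 L₀/(k_a−k_1) = 0.299×16.8/(0.878−0.299) = 5.023/0.5790 = 8.676 mg/L.
e^(−k_1 t) = e^(−0.299×1.222) = 0.6940; e^(−k_a t) = e^(−0.878×1.222) = 0.3421.
D = 8.676 × (0.6940 − 0.3421) + 3.93 × 0.3421 = 3.053 + 1.345 = 4.397 mg/L.
DO = C_s − D = 9.67 − 4.397 = 5.273 mg/L.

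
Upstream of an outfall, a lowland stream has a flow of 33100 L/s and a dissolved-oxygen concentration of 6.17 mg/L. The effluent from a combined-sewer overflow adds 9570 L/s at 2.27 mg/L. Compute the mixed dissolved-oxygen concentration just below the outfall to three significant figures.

5.30 mg/L

Flow-weighted mixing: C = (Q_r C_r + Q_w C_w)/(Q_r + Q_w)
= (33100×6.17 + 9570×2.27)/(33100 + 9570) = 226000/42670 = 5.295 mg/L.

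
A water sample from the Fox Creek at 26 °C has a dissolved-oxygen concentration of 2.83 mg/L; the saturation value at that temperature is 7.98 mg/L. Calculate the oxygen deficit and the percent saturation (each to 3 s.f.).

D ≈ 5.15 mg/L; 35.5 % saturation

D = C_s − C = 7.98 − 2.83 = 5.15 mg/L.
% saturation = 2.83/7.98 × 100 = 35.5 %.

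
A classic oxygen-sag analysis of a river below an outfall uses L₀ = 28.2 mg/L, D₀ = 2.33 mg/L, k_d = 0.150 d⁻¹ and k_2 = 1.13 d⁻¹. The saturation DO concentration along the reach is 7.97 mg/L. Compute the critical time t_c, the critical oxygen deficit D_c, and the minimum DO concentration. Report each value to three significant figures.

t_c ≈ 1.27 d; D_c ≈ 3.09 mg/L; min DO ≈ 4.88 mg/L

t_c = [1/(k_2−k_d)] ln[(k_2/k_d)(1 − D₀(k_2−k_d)/(k_d L₀))]
= [1/(1.13−0.150)] ln[(1.13/0.150)(1 − 2.33×0.9800/(0.150×28.2))]
= (1/0.9800) ln[7.533 × 0.4602] = 1.020 × ln(3.467) = 1.020 × 1.243 = 1.269 d.
L(t_c) = L₀ e^(−k_d t_c) = 28.2 × 0.8267 = 23.31 mg/L, and at the critical point k_2 D_c = k_d L, so D_c = (0.150/1.13) × 23.31 = 3.095 mg/L.
Minimum DO = C_s − D_c = 7.97 − 3.095 = 4.875 mg/L.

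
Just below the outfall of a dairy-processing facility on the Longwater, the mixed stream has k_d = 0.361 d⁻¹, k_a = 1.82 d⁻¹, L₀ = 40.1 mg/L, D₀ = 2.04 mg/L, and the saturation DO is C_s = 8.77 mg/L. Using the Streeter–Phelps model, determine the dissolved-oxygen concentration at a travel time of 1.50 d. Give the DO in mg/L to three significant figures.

DO ≈ 3.51 mg/L

k_d L₀/(k_a−k_d) = 0.361×40.1/(1.82−0.361) = 14.48/1.459 = 9.922 mg/L.
e^(−k_d t) = e^(−0.361×1.500) = 0.5819; e^(−k_a t) = e^(−1.82×1.500) = 0.06522.
D = 9.922 × (0.5819 − 0.06522) + 2.04 × 0.06522 = 5.126 + 0.1330 = 5.259 mg/L.
DO = C_s − D = 8.77 − 5.259 = 3.511 mg/L.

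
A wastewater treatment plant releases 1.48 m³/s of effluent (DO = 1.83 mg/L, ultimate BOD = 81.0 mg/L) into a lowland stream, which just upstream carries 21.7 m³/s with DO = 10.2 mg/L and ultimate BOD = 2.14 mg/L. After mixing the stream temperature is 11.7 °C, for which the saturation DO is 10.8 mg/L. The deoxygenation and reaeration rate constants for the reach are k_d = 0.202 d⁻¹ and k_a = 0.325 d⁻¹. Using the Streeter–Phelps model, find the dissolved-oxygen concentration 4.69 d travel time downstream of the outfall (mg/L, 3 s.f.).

Mixed DO = (21.7×10.2 + 1.48×1.83)/(21.7+1.48) = 224.0/23.18 = 9.666 mg/L.
Mixed L₀ = (21.7×2.14 + 1.48×81.0)/(23.18) = 166.3/23.18 = 7.175 mg/L.
Initial deficit D₀ = C_s − DO₀ = 10.8 − 9.666 = 1.134 mg/L.
D(4.69) = [0.202×7.175/(0.325−0.202)](e^(−0.202×4.69) − e^(−0.325×4.69)) + 1.134 e^(−0.325×4.69)
= 11.78 × (0.3878 − 0.2178) + 1.134 × 0.2178 = 2.250 mg/L.
DO = 10.8 − 2.250 = 8.550 mg/L.

DO ≈ 8.55 mg/L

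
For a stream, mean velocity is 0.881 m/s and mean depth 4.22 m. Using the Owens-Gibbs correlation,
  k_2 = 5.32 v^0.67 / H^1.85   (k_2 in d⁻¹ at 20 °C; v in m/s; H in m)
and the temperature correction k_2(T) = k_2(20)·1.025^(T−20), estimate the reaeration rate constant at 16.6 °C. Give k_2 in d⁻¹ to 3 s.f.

k_2 ≈ 0.313 d⁻¹

k_2(20) = 5.32 × 0.881^0.67 / 4.22^1.85 = 5.32 × 0.9186 / 14.35 = 0.3406 d⁻¹.
k_2(16.6) = 0.3406 × 1.025^(16.6−20) = 0.3406 × 0.9195 = 0.3132 d⁻¹.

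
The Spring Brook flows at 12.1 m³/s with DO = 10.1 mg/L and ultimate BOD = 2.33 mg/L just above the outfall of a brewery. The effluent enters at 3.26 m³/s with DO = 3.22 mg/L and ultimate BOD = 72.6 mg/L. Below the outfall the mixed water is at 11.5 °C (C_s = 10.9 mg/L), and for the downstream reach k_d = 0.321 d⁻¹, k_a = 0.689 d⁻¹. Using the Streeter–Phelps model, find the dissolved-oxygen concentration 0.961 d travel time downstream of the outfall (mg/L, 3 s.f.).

DO ≈ 6.44 mg/L

Mixed DO = (12.1×10.1 + 3.26×3.22)/(12.1+3.26) = 132.7/15.36 = 8.640 mg/L.
Mixed L₀ = (12.1×2.33 + 3.26×72.6)/(15.36) = 264.9/15.36 = 17.24 mg/L.
Initial deficit D₀ = C_s − DO₀ = 10.9 − 8.640 = 2.260 mg/L.
D(0.961) = [0.321×17.24/(0.689−0.321)](e^(−0.321×0.961) − e^(−0.689×0.961)) + 2.260 e^(−0.689×0.961)
= 15.04 × (0.7346 − 0.5158) + 2.260 × 0.5158 = 4.457 mg/L.
DO = 10.9 − 4.457 = 6.443 mg/L.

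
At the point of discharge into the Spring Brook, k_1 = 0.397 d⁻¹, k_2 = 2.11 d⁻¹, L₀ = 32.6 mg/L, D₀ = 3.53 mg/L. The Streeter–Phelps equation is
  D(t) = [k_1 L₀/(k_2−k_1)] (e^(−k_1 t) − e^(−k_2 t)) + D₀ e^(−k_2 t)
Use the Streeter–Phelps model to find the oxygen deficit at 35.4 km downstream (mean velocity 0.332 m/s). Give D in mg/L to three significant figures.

D ≈ 4.33 mg/L

Travel time t = x/v = 35.4 km / (0.332 m/s) = 35400 m / 0.332 m/s = 106600 s = 1.234 d.
k_1 L₀/(k_2−k_1) = 0.397×32.6/(2.11−0.397) = 12.94/1.713 = 7.555 mg/L.
e^(−k_1 t) = e^(−0.397×1.234) = 0.6127; e^(−k_2 t) = e^(−2.11×1.234) = 0.07398.
D = 7.555 × (0.6127 − 0.07398) + 3.53 × 0.07398 = 4.070 + 0.2612 = 4.331 mg/L.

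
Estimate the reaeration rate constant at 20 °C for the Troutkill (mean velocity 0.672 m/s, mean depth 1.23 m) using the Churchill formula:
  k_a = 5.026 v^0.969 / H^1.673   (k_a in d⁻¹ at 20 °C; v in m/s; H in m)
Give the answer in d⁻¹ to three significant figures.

k_a = 5.026 × 0.672^0.969 / 1.23^1.673 = 5.026 × 0.6803 / 1.414 = 2.418 d⁻¹.

k_a ≈ 2.42 d⁻¹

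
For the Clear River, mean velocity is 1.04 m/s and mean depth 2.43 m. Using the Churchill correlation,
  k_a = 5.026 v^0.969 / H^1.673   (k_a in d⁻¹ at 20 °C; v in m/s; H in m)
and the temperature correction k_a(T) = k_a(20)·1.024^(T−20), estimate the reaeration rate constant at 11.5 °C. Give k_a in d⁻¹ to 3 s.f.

k_a ≈ 0.966 d⁻¹

k_a(20) = 5.026 × 1.04^0.969 / 2.43^1.673 = 5.026 × 1.039 / 4.417 = 1.182 d⁻¹.
k_a(11.5) = 1.182 × 1.024^(11.5−20) = 1.182 × 0.8174 = 0.9662 d⁻¹.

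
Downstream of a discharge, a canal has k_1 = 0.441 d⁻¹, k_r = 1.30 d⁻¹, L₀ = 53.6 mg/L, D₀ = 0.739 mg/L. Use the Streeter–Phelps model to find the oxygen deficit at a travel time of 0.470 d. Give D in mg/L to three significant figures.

D ≈ 7.83 mg/L

k_1 L₀/(k_r−k_1) = 0.441×53.6/(1.30−0.441) = 23.64/0.8590 = 27.52 mg/L.
e^(−k_1 t) = e^(−0.441×0.4700) = 0.8128; e^(−k_r t) = e^(−1.30×0.4700) = 0.5428.
D = 27.52 × (0.8128 − 0.5428) + 0.739 × 0.5428 = 7.430 + 0.4011 = 7.831 mg/L.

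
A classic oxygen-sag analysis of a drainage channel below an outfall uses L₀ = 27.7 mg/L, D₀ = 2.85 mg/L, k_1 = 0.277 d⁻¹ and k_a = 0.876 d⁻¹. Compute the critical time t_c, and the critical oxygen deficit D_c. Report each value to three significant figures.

With k_a/k_1 = 3.162 and 1 − D₀(k_a−k_1)/(k_1 L₀) = 0.7775,
t_c = ln(3.162 × 0.7775) / (0.876 − 0.277) = ln(2.459) / 0.5990 = 0.8997/0.5990 = 1.502 d.
D_c = (k_1/k_a) L₀ e^(−k_1 t_c) = (0.277/0.876) × 27.7 × e^(−0.277×1.502) = 0.3162 × 27.7 × 0.6596 = 5.778 mg/L.

t_c ≈ 1.50 d; D_c ≈ 5.78 mg/L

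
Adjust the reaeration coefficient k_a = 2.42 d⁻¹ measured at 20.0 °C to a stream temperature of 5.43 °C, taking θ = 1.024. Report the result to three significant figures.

k_a ≈ 1.71 d⁻¹

k_a(T₂) = k_a(T₁) · θ^(T₂−T₁) = 2.42 × 1.024^(5.43−20.0)
= 2.42 × 1.024^-14.6 = 2.42 × 0.7078 = 1.713 d⁻¹.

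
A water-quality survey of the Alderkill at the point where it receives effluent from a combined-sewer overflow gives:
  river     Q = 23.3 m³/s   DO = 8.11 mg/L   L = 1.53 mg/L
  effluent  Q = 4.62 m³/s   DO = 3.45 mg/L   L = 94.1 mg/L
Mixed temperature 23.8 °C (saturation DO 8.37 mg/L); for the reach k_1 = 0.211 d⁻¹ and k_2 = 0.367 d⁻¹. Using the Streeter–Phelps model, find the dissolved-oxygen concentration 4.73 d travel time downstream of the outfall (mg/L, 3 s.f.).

Mixed DO = (23.3×8.11 + 4.62×3.45)/(23.3+4.62) = 204.9/27.92 = 7.339 mg/L.
Mixed L₀ = (23.3×1.53 + 4.62×94.1)/(27.92) = 470.4/27.92 = 16.85 mg/L.
Initial deficit D₀ = C_s − DO₀ = 8.37 − 7.339 = 1.031 mg/L.
D(4.73) = [0.211×16.85/(0.367−0.211)](e^(−0.211×4.73) − e^(−0.367×4.73)) + 1.031 e^(−0.367×4.73)
= 22.79 × (0.3686 − 0.1762) + 1.031 × 0.1762 = 4.565 mg/L.
DO = 8.37 − 4.565 = 3.805 mg/L.

DO ≈ 3.80 mg/L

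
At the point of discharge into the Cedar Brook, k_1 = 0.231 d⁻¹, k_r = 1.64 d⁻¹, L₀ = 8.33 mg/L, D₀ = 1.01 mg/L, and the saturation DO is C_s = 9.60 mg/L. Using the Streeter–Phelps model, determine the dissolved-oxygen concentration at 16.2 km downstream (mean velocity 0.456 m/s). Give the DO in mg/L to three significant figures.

Travel time t = x/v = 16.2 km / (0.456 m/s) = 16200 m / 0.456 m/s = 35530 s = 0.4112 d.
k_1 L₀/(k_r−k_1) = 0.231×8.33/(1.64−0.231) = 1.924/1.409 = 1.366 mg/L.
e^(−k_1 t) = e^(−0.231×0.4112) = 0.9094; e^(−k_r t) = e^(−1.64×0.4112) = 0.5095.
D = 1.366 × (0.9094 − 0.5095) + 1.01 × 0.5095 = 0.5461 + 0.5146 = 1.061 mg/L.
DO = C_s − D = 9.60 − 1.061 = 8.539 mg/L.

DO ≈ 8.54 mg/L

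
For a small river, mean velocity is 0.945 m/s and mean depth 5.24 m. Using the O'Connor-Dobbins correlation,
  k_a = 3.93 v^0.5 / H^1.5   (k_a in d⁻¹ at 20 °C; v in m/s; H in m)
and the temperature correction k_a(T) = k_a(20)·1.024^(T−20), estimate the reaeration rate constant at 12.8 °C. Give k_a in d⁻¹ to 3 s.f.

k_a ≈ 0.269 d⁻¹

k_a(20) = 3.93 × 0.945^0.5 / 5.24^1.5 = 3.93 × 0.9721 / 11.99 = 0.3185 d⁻¹.
k_a(12.8) = 0.3185 × 1.024^(12.8−20) = 0.3185 × 0.8430 = 0.2685 d⁻¹.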